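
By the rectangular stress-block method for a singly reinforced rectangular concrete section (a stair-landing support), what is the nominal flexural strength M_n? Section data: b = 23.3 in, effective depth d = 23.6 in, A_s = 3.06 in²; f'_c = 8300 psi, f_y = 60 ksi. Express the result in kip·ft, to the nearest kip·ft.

M_n ≈ 353 kip·ft

T = A_s f_y = 3.06 × 60 = 183.6 kips.
a = T/(0.85 f'_c b) = 183.6/(0.85 × 8.3 × 23.3) = 1.117 in.
M_n = T(d − a/2) = 183.6 × (23.6 − 0.5585) = 4230.4 kip·in = 4230.4/12 = 352.53 kip·ft.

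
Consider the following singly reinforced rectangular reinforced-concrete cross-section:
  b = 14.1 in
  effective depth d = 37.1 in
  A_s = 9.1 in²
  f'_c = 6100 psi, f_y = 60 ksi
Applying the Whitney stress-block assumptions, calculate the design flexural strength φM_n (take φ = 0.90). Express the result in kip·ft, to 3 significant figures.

T = A_s f_y = 9.1 × 60 = 546 kips.
a = T/(0.85 f'_c b) = 546/(0.85 × 6.1 × 14.1) = 7.468 in.
M_n = T(d − a/2) = 546 × (37.1 − 3.734) = 18217.8 kip·in = 18217.8/12 = 1518.15 kip·ft.
φM_n = 0.90 × 1518.15 = 1366.34 kip·ft.

φM_n ≈ 1370 kip·ft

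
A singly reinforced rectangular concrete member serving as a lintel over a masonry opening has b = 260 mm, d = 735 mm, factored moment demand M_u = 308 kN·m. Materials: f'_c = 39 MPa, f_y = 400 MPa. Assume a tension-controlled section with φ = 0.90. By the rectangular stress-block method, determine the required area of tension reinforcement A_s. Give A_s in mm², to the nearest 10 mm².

M_n = M_u/φ = 308/0.90 = 342.222 kN·m.
With M_n = 0.85 f'_c a b (d − a/2), solve the quadratic for a:
a = d − √(d² − 2M_n/(0.85 f'_c b)) = 735 − √(735² − 2 × 342.222×10⁶/(0.85 × 39 × 260)) = 56.17 mm.
A_s = 0.85 f'_c a b / f_y = 0.85 × 39 × 56.17 × 260 / 400 = 1210.3 mm².

A_s ≈ 1210 mm²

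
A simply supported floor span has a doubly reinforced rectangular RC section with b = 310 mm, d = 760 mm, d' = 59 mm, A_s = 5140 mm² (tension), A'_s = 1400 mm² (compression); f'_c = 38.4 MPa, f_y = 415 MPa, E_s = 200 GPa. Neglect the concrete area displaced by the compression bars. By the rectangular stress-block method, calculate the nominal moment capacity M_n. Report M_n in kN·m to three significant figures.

Assume both tension and compression steel yield.
Net tension couple steel: A_s − A'_s = 3740 mm².
a = (A_s − A'_s) f_y / (0.85 f'_c b) = 1552100/(0.85 × 38.4 × 310) = 153.39 mm.
c = a/β₁ = 153.39/0.776 = 197.67 mm; ε'_s = 0.003(c − d')/c = 0.0021 ≥ f_y/E_s = 0.0021, so compression steel does yield.
M_n = (A_s − A'_s) f_y (d − a/2) + A'_s f_y (d − d') = [1552100 × (760 − 76.695) + 581000 × (760 − 59)] × 10⁻⁶ = 1060.56 + 407.28 = 1467.84 kN·m.

M_n ≈ 1470 kN·m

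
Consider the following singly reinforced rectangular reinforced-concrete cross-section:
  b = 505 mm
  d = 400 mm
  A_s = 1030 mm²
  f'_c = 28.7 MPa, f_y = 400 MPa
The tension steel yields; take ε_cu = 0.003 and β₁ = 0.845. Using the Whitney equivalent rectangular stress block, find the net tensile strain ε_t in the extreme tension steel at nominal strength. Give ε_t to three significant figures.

a = A_s f_y/(0.85 f'_c b) = 33.44 mm.
β₁ = 0.845, so c = a/β₁ = 33.44/0.845 = 39.57 mm.
From the linear strain diagram with ε_cu = 0.003: ε_t = 0.003 (d − c)/c = 0.003 × (400 − 39.57)/39.57 = 0.0273.
Since ε_t ≥ 0.005, the section is tension-controlled.

ε_t ≈ 0.0273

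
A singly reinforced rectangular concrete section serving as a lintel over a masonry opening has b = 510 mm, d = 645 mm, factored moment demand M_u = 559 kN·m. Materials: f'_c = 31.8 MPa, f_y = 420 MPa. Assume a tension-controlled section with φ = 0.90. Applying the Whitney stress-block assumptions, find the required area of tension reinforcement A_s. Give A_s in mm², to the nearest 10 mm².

M_n = M_u/φ = 559/0.90 = 621.111 kN·m.
With M_n = 0.85 f'_c a b (d − a/2), solve the quadratic for a:
a = d − √(d² − 2M_n/(0.85 f'_c b)) = 645 − √(645² − 2 × 621.111×10⁶/(0.85 × 31.8 × 510)) = 74.11 mm.
A_s = 0.85 f'_c a b / f_y = 0.85 × 31.8 × 74.11 × 510 / 420 = 2432.4 mm².

A_s ≈ 2430 mm²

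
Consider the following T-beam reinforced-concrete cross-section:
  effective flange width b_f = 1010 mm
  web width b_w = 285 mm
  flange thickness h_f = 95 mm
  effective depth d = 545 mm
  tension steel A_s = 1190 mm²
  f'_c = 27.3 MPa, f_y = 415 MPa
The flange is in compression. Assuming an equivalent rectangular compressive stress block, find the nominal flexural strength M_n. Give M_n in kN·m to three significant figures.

Tension: T = A_s f_y = 1190 × 415 = 493850 N.
Try a within the flange: a = T/(0.85 f'_c b_f) = 493850/(0.85 × 27.3 × 1010) = 21.07 mm.
Since a = 21.07 ≤ h_f = 95 mm, the stress block lies entirely in the flange; analyse as a rectangular beam of width b_f.
M_n = T(d − a/2) = 493850 × (545 − 10.535) = 263.95 × 10⁶ N·mm.
M_n = 263.95 kN·m.

M_n ≈ 264 kN·m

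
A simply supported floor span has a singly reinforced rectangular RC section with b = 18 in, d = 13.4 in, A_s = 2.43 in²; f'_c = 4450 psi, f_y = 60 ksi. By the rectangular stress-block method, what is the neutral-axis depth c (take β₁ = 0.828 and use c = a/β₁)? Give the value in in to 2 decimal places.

T = A_s f_y = 2.43 × 60 = 145.8 kips.
a = T/(0.85 f'_c b) = 145.8/(0.85 × 4.45 × 18) = 2.1414 in.
With β₁ = 0.828, c = a/β₁ = 2.1414/0.828 = 2.59 in.

c ≈ 2.59 in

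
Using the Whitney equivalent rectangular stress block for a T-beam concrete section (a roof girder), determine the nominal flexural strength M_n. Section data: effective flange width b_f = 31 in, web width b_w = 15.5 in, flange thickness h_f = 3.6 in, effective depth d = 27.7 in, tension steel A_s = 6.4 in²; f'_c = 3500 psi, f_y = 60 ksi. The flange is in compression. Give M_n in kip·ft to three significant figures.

Tension: T = A_s f_y = 6.4 × 60 = 384 kips.
Try a within the flange: a = T/(0.85 f'_c b_f) = 384/(0.85 × 3.5 × 31) = 4.164 in.
a = 4.164 > h_f = 3.6 in: the block extends into the web. Split into flange-overhang and web parts.
C_f = 0.85 f'_c (b_f − b_w) h_f = 0.85 × 3.5 × (31 − 15.5) × 3.6 = 166.0 kips.
Remaining web compression depth: a_w = (T − C_f)/(0.85 f'_c b_w) = (384 − 166.0)/(0.85 × 3.5 × 15.5) = 4.728 in.
M_n = C_f(d − h_f/2) + (T − C_f)(d − a_w/2) = 166.0 × (27.7 − 1.8) + 218 × (27.7 − 2.364) = 4299.4 + 5523.2 = 9822.6 kip·in.
M_n = 9822.6/12 = 818.55 kip·ft.

M_n ≈ 819 kip·ft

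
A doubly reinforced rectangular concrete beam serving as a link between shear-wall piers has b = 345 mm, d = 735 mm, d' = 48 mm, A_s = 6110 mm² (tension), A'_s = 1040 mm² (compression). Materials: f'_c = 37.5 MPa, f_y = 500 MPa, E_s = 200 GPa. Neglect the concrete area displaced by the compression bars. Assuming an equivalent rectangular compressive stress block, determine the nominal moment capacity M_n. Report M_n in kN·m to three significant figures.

M_n ≈ 1930 kN·m

Assume both tension and compression steel yield.
Net tension couple steel: A_s − A'_s = 5070 mm².
a = (A_s − A'_s) f_y / (0.85 f'_c b) = 2535000/(0.85 × 37.5 × 345) = 230.52 mm.
c = a/β₁ = 230.52/0.782 = 294.78 mm; ε'_s = 0.003(c − d')/c = 0.0025 ≥ f_y/E_s = 0.0025, so compression steel does yield.
M_n = (A_s − A'_s) f_y (d − a/2) + A'_s f_y (d − d') = [2535000 × (735 − 115.26) + 520000 × (735 − 48)] × 10⁻⁶ = 1571.04 + 357.24 = 1928.28 kN·m.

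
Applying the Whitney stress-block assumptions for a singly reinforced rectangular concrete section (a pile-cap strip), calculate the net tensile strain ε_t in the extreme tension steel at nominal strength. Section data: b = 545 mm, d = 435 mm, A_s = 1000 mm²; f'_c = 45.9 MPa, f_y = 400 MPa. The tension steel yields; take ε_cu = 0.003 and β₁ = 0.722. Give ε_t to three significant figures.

ε_t ≈ 0.0471

a = A_s f_y/(0.85 f'_c b) = 18.81 mm.
β₁ = 0.722, so c = a/β₁ = 18.81/0.722 = 26.05 mm.
From the linear strain diagram with ε_cu = 0.003: ε_t = 0.003 (d − c)/c = 0.003 × (435 − 26.05)/26.05 = 0.0471.
Since ε_t ≥ 0.005, the section is tension-controlled.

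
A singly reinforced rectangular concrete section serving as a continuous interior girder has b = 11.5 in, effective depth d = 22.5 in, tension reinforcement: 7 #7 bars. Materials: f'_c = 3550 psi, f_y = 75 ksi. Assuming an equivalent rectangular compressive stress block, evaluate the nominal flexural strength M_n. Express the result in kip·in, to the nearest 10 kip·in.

A_s = 7 × 0.6 = 4.2 in².
T = A_s f_y = 4.2 × 75 = 315 kips.
a = T/(0.85 f'_c b) = 315/(0.85 × 3.55 × 11.5) = 9.077 in.
M_n = T(d − a/2) = 315 × (22.5 − 4.5385) = 5657.9 kip·in.

M_n ≈ 5660 kip·in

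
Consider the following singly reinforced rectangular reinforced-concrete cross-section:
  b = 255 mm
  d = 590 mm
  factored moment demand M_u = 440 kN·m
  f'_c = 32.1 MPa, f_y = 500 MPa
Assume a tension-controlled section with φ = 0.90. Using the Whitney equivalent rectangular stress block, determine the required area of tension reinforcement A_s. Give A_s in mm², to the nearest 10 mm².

M_n = M_u/φ = 440/0.90 = 488.889 kN·m.
With M_n = 0.85 f'_c a b (d − a/2), solve the quadratic for a:
a = d − √(d² − 2M_n/(0.85 f'_c b)) = 590 − √(590² − 2 × 488.889×10⁶/(0.85 × 32.1 × 255)) = 134.40 mm.
A_s = 0.85 f'_c a b / f_y = 0.85 × 32.1 × 134.40 × 255 / 500 = 1870.2 mm².

A_s ≈ 1870 mm²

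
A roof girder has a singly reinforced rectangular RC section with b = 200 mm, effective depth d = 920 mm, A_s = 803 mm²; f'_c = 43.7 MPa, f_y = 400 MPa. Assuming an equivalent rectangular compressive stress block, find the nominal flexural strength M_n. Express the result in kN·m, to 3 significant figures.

T = A_s f_y = 803 × 400 = 321200 N = 321.2 kN.
From C = T: a = T/(0.85 f'_c b) = 321200/(0.85 × 43.7 × 200) = 43.24 mm.
M_n = T(d − a/2) = 321.2 kN × (920 − 21.62) mm = 288.56 kN·m.

M_n ≈ 289 kN·m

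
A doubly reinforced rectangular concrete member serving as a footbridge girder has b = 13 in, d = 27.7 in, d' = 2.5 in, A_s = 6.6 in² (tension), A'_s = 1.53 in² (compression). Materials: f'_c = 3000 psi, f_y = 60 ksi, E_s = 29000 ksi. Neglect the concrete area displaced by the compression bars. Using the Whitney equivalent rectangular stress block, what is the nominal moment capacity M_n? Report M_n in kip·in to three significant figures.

Assume both steels yield.
a = (A_s − A'_s) f_y/(0.85 f'_c b) = (6.6 − 1.53) × 60/(0.85 × 3 × 13) = 9.176 in.
c = a/β₁ = 9.176/0.85 = 10.795 in; ε'_s = 0.003(c − d')/c = 0.0023 ≥ ε_y = 0.0021, so the compression steel yields.
M_n = (A_s − A'_s) f_y (d − a/2) + A'_s f_y (d − d') = 304.2 × (27.7 − 4.588) + 91.8 × (27.7 − 2.5) = 7030.7 + 2313.4 = 9344.1 kip·in.

M_n ≈ 9340 kip·in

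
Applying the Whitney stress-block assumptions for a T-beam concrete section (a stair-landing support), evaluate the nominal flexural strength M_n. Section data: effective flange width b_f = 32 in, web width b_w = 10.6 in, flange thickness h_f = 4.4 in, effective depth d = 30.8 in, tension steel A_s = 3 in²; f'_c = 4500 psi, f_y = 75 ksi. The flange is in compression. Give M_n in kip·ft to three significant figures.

M_n ≈ 560 kip·ft

Tension: T = A_s f_y = 3 × 75 = 225 kips.
Try a within the flange: a = T/(0.85 f'_c b_f) = 225/(0.85 × 4.5 × 32) = 1.838 in.
Since a = 1.838 ≤ h_f = 4.4 in, the stress block lies entirely in the flange; analyse as a rectangular beam of width b_f.
M_n = T(d − a/2) = 225 × (30.8 − 0.919) = 6723.2 kip·in.
M_n = 6723.2/12 = 560.27 kip·ft.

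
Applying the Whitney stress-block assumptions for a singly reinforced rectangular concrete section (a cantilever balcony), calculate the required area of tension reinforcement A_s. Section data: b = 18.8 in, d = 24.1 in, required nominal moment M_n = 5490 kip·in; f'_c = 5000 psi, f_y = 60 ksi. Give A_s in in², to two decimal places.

From M_n = 0.85 f'_c a b (d − a/2):
a = d − √(d² − 2M_n/(0.85 f'_c b)) = 24.1 − √(24.1² − 2 × 5490/(0.85 × 5 × 18.8)) = 3.043 in.
A_s = 0.85 f'_c a b / f_y = 0.85 × 5 × 3.043 × 18.8 / 60 = 4.052 in².

A_s ≈ 4.05 in²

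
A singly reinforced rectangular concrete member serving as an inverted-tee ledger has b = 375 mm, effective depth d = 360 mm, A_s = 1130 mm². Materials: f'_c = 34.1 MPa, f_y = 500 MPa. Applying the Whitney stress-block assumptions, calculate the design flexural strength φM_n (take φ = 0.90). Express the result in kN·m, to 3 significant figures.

T = A_s f_y = 1130 × 500 = 565000 N = 565 kN.
From C = T: a = T/(0.85 f'_c b) = 565000/(0.85 × 34.1 × 375) = 51.98 mm.
M_n = T(d − a/2) = 565 kN × (360 − 25.99) mm = 188.72 kN·m.
φM_n = 0.90 × 188.72 = 169.85 kN·m.

φM_n ≈ 170 kN·m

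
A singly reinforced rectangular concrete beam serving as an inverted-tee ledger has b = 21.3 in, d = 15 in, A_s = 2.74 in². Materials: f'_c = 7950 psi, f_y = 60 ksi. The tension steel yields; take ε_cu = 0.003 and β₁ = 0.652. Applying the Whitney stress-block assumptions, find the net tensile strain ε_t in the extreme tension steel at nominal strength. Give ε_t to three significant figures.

a = A_s f_y/(0.85 f'_c b) = 1.142 in.
β₁ = 0.652, so c = a/β₁ = 1.142/0.652 = 1.752 in.
From the linear strain diagram with ε_cu = 0.003: ε_t = 0.003 (d − c)/c = 0.003 × (15 − 1.752)/1.752 = 0.0227.
Since ε_t ≥ 0.005, the section is tension-controlled.

ε_t ≈ 0.0227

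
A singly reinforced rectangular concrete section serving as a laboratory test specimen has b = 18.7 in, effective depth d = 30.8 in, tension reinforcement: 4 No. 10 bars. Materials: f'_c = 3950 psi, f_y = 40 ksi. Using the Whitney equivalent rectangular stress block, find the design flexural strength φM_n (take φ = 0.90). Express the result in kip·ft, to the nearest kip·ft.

A_s = 4 × 1.27 = 5.08 in².
T = A_s f_y = 5.08 × 40 = 203.2 kips.
a = T/(0.85 f'_c b) = 203.2/(0.85 × 3.95 × 18.7) = 3.236 in.
M_n = T(d − a/2) = 203.2 × (30.8 − 1.618) = 5929.8 kip·in = 5929.8/12 = 494.15 kip·ft.
φM_n = 0.90 × 494.15 = 444.74 kip·ft.

φM_n ≈ 445 kip·ft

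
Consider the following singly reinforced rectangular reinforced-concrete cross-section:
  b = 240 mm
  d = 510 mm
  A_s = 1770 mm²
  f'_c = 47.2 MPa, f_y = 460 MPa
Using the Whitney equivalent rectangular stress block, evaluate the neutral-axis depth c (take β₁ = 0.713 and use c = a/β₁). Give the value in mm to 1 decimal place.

c ≈ 118.6 mm

T = A_s f_y = 1770 × 460 = 814200 N = 814.2 kN.
Setting C = 0.85 f'_c a b equal to T: a = 814200/(0.85 × 47.2 × 240) = 84.559 mm.
With β₁ = 0.713, c = a/β₁ = 84.559/0.713 = 118.6 mm.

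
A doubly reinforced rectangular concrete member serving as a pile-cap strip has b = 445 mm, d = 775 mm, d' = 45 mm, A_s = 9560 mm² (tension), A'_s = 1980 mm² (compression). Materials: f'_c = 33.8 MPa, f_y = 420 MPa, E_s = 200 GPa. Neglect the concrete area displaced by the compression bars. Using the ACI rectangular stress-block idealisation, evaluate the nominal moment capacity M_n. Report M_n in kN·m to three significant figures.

Assume both tension and compression steel yield.
Net tension couple steel: A_s − A'_s = 7580 mm².
a = (A_s − A'_s) f_y / (0.85 f'_c b) = 3183600/(0.85 × 33.8 × 445) = 249.01 mm.
c = a/β₁ = 249.01/0.809 = 307.80 mm; ε'_s = 0.003(c − d')/c = 0.0026 ≥ f_y/E_s = 0.0021, so compression steel does yield.
M_n = (A_s − A'_s) f_y (d − a/2) + A'_s f_y (d − d') = [3183600 × (775 − 124.505) + 831600 × (775 − 45)] × 10⁻⁶ = 2070.92 + 607.07 = 2677.99 kN·m.

M_n ≈ 2680 kN·m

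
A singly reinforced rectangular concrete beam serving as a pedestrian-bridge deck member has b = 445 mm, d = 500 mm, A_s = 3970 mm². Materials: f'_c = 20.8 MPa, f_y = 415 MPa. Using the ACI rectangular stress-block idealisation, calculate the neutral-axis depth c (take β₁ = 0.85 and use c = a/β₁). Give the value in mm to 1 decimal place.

c ≈ 246.4 mm

T = A_s f_y = 3970 × 415 = 1647550 N = 1647.55 kN.
Setting C = 0.85 f'_c a b equal to T: a = 1647550/(0.85 × 20.8 × 445) = 209.409 mm.
With β₁ = 0.85, c = a/β₁ = 209.409/0.85 = 246.4 mm.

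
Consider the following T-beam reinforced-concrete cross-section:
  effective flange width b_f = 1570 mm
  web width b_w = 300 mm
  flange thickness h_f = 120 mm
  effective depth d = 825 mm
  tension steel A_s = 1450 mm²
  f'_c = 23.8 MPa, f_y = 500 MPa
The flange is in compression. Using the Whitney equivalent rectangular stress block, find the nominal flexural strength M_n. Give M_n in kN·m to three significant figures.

Tension: T = A_s f_y = 1450 × 500 = 725000 N.
Try a within the flange: a = T/(0.85 f'_c b_f) = 725000/(0.85 × 23.8 × 1570) = 22.83 mm.
Since a = 22.83 ≤ h_f = 120 mm, the stress block lies entirely in the flange; analyse as a rectangular beam of width b_f.
M_n = T(d − a/2) = 725000 × (825 − 11.415) = 589.85 × 10⁶ N·mm.
M_n = 589.85 kN·m.

M_n ≈ 590 kN·m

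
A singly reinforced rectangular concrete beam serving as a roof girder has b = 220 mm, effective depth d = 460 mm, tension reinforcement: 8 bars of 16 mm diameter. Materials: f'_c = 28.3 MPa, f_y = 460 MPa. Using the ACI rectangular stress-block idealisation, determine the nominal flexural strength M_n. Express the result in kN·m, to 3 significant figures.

A_s = 8 × 201 = 1608 mm².
T = A_s f_y = 1608 × 460 = 739680 N = 739.68 kN.
From C = T: a = T/(0.85 f'_c b) = 739680/(0.85 × 28.3 × 220) = 139.77 mm.
M_n = T(d − a/2) = 739.68 kN × (460 − 69.885) mm = 288.56 kN·m.

M_n ≈ 289 kN·m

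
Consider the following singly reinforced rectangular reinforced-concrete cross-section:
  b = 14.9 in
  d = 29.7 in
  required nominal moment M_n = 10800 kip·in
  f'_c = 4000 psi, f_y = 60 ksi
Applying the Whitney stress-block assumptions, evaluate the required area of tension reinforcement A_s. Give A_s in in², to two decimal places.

A_s ≈ 7.05 in²

From M_n = 0.85 f'_c a b (d − a/2):
a = d − √(d² − 2M_n/(0.85 f'_c b)) = 29.7 − √(29.7² − 2 × 10800/(0.85 × 4 × 14.9)) = 8.352 in.
A_s = 0.85 f'_c a b / f_y = 0.85 × 4 × 8.352 × 14.9 / 60 = 7.052 in².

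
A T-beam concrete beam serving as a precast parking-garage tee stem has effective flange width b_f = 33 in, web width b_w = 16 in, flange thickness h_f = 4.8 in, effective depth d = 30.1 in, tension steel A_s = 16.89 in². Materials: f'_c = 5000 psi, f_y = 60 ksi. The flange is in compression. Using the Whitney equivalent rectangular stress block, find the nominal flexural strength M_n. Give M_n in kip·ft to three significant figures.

M_n ≈ 2200 kip·ft

Tension: T = A_s f_y = 16.89 × 60 = 1013.4 kips.
Try a within the flange: a = T/(0.85 f'_c b_f) = 1013.4/(0.85 × 5 × 33) = 7.226 in.
a = 7.226 > h_f = 4.8 in: the block extends into the web. Split into flange-overhang and web parts.
C_f = 0.85 f'_c (b_f − b_w) h_f = 0.85 × 5 × (33 − 16) × 4.8 = 346.8 kips.
Remaining web compression depth: a_w = (T − C_f)/(0.85 f'_c b_w) = (1013.4 − 346.8)/(0.85 × 5 × 16) = 9.803 in.
M_n = C_f(d − h_f/2) + (T − C_f)(d − a_w/2) = 346.8 × (30.1 − 2.4) + 666.6 × (30.1 − 4.9015) = 9606.4 + 16797.3 = 26403.7 kip·in.
M_n = 26403.7/12 = 2200.31 kip·ft.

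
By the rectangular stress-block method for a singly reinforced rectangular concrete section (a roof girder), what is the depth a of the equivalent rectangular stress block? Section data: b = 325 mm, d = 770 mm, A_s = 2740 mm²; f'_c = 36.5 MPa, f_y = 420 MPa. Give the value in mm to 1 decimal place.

a ≈ 114.1 mm

T = A_s f_y = 2740 × 420 = 1150800 N = 1150.8 kN.
Setting C = 0.85 f'_c a b equal to T: a = 1150800/(0.85 × 36.5 × 325) = 114.1 mm.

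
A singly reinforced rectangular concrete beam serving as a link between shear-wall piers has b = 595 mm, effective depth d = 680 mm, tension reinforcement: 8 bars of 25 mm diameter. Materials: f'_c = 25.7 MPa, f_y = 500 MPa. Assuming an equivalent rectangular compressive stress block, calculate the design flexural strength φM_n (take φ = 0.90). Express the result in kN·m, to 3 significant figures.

φM_n ≈ 1070 kN·m

A_s = 8 × 491 = 3928 mm².
T = A_s f_y = 3928 × 500 = 1964000 N = 1964 kN.
From C = T: a = T/(0.85 f'_c b) = 1964000/(0.85 × 25.7 × 595) = 151.10 mm.
M_n = T(d − a/2) = 1964 kN × (680 − 75.55) mm = 1187.14 kN·m.
φM_n = 0.90 × 1187.14 = 1068.43 kN·m.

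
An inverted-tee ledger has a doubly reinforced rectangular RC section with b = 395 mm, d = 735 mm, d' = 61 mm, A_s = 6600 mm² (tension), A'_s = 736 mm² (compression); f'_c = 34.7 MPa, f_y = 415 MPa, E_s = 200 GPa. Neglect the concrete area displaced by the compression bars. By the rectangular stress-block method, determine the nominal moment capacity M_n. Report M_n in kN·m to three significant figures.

Assume both tension and compression steel yield.
Net tension couple steel: A_s − A'_s = 5864 mm².
a = (A_s − A'_s) f_y / (0.85 f'_c b) = 2433560/(0.85 × 34.7 × 395) = 208.88 mm.
c = a/β₁ = 208.88/0.802 = 260.45 mm; ε'_s = 0.003(c − d')/c = 0.0023 ≥ f_y/E_s = 0.0021, so compression steel does yield.
M_n = (A_s − A'_s) f_y (d − a/2) + A'_s f_y (d − d') = [2433560 × (735 − 104.44) + 305440 × (735 − 61)] × 10⁻⁶ = 1534.51 + 205.87 = 1740.38 kN·m.

M_n ≈ 1740 kN·m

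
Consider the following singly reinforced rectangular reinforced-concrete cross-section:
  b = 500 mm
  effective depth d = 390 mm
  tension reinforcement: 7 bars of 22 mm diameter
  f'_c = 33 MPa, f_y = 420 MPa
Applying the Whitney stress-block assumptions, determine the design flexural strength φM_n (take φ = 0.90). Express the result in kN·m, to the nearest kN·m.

φM_n ≈ 352 kN·m

A_s = 7 × 380 = 2660 mm².
T = A_s f_y = 2660 × 420 = 1117200 N = 1117.2 kN.
From C = T: a = T/(0.85 f'_c b) = 1117200/(0.85 × 33 × 500) = 79.66 mm.
M_n = T(d − a/2) = 1117.2 kN × (390 − 39.83) mm = 391.21 kN·m.
φM_n = 0.90 × 391.21 = 352.09 kN·m.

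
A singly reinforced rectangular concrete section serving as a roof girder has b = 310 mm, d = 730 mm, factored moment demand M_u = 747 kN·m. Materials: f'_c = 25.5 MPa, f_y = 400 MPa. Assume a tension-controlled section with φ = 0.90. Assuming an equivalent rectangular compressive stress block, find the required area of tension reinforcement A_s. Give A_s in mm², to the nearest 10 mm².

A_s ≈ 3280 mm²

M_n = M_u/φ = 747/0.90 = 830 kN·m.
With M_n = 0.85 f'_c a b (d − a/2), solve the quadratic for a:
a = d − √(d² − 2M_n/(0.85 f'_c b)) = 730 − √(730² − 2 × 830×10⁶/(0.85 × 25.5 × 310)) = 195.35 mm.
A_s = 0.85 f'_c a b / f_y = 0.85 × 25.5 × 195.35 × 310 / 400 = 3281.5 mm².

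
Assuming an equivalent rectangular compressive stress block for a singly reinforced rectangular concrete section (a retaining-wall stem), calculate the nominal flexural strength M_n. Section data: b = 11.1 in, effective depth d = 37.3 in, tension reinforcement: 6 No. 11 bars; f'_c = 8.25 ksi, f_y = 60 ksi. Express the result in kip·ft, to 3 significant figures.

M_n ≈ 1580 kip·ft

A_s = 6 × 1.56 = 9.36 in².
T = A_s f_y = 9.36 × 60 = 561.6 kips.
a = T/(0.85 f'_c b) = 561.6/(0.85 × 8.25 × 11.1) = 7.215 in.
M_n = T(d − a/2) = 561.6 × (37.3 − 3.6075) = 18921.7 kip·in = 18921.7/12 = 1576.81 kip·ft.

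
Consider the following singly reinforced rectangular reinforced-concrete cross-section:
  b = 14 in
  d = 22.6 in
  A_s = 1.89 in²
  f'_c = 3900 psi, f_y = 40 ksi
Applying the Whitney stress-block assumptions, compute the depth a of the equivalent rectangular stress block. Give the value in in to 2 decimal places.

T = A_s f_y = 1.89 × 40 = 75.6 kips.
a = T/(0.85 f'_c b) = 75.6/(0.85 × 3.9 × 14) = 1.63 in.

a ≈ 1.63 in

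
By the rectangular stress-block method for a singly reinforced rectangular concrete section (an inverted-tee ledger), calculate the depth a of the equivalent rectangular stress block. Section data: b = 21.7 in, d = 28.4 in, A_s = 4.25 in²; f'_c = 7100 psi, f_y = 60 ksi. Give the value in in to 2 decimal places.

a ≈ 1.95 in

T = A_s f_y = 4.25 × 60 = 255 kips.
a = T/(0.85 f'_c b) = 255/(0.85 × 7.1 × 21.7) = 1.95 in.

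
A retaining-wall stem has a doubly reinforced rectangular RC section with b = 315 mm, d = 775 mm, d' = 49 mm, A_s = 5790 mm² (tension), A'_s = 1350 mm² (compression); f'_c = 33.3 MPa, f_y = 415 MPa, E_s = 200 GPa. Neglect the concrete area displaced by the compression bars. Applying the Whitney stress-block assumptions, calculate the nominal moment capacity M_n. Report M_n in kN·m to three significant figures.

Assume both tension and compression steel yield.
Net tension couple steel: A_s − A'_s = 4440 mm².
a = (A_s − A'_s) f_y / (0.85 f'_c b) = 1842600/(0.85 × 33.3 × 315) = 206.66 mm.
c = a/β₁ = 206.66/0.812 = 254.51 mm; ε'_s = 0.003(c − d')/c = 0.0024 ≥ f_y/E_s = 0.0021, so compression steel does yield.
M_n = (A_s − A'_s) f_y (d − a/2) + A'_s f_y (d − d') = [1842600 × (775 − 103.33) + 560250 × (775 − 49)] × 10⁻⁶ = 1237.62 + 406.74 = 1644.36 kN·m.

M_n ≈ 1640 kN·m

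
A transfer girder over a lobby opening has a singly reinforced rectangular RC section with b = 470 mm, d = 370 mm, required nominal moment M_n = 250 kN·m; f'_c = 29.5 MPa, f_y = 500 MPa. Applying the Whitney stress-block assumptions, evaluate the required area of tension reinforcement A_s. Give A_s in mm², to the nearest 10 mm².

With M_n = 0.85 f'_c a b (d − a/2), solve the quadratic for a:
a = d − √(d² − 2M_n/(0.85 f'_c b)) = 370 − √(370² − 2 × 250×10⁶/(0.85 × 29.5 × 470)) = 62.63 mm.
A_s = 0.85 f'_c a b / f_y = 0.85 × 29.5 × 62.63 × 470 / 500 = 1476.2 mm².

A_s ≈ 1480 mm²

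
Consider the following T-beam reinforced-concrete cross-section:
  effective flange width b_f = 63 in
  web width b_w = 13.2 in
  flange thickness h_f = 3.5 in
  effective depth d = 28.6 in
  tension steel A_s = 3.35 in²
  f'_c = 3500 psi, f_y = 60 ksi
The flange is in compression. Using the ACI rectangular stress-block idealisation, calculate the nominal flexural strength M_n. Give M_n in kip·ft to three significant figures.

M_n ≈ 470 kip·ft

Tension: T = A_s f_y = 3.35 × 60 = 201 kips.
Try a within the flange: a = T/(0.85 f'_c b_f) = 201/(0.85 × 3.5 × 63) = 1.072 in.
Since a = 1.072 ≤ h_f = 3.5 in, the stress block lies entirely in the flange; analyse as a rectangular beam of width b_f.
M_n = T(d − a/2) = 201 × (28.6 − 0.536) = 5640.9 kip·in.
M_n = 5640.9/12 = 470.08 kip·ft.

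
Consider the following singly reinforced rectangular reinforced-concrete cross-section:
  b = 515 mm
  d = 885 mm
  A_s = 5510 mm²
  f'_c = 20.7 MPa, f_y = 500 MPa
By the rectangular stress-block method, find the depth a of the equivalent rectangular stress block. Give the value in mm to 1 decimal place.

T = A_s f_y = 5510 × 500 = 2755000 N = 2755 kN.
Setting C = 0.85 f'_c a b equal to T: a = 2755000/(0.85 × 20.7 × 515) = 304.0 mm.

a ≈ 304.0 mm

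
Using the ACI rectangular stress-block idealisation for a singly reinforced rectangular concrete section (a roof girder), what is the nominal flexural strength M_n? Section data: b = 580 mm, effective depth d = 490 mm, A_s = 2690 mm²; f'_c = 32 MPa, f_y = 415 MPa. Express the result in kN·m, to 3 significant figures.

T = A_s f_y = 2690 × 415 = 1116350 N = 1116.35 kN.
From C = T: a = T/(0.85 f'_c b) = 1116350/(0.85 × 32 × 580) = 70.76 mm.
M_n = T(d − a/2) = 1116.35 kN × (490 − 35.38) mm = 507.52 kN·m.

M_n ≈ 508 kN·m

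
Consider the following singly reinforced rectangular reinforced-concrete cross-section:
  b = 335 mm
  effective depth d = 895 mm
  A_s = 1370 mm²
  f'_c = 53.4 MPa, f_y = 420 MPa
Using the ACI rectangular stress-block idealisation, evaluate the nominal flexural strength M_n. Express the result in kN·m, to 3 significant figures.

T = A_s f_y = 1370 × 420 = 575400 N = 575.4 kN.
From C = T: a = T/(0.85 f'_c b) = 575400/(0.85 × 53.4 × 335) = 37.84 mm.
M_n = T(d − a/2) = 575.4 kN × (895 − 18.92) mm = 504.10 kN·m.

M_n ≈ 504 kN·m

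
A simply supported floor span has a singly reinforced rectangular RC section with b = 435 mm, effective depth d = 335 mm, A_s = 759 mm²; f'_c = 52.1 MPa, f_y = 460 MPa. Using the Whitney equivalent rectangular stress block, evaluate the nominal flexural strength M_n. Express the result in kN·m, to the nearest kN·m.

M_n ≈ 114 kN·m

T = A_s f_y = 759 × 460 = 349140 N = 349.14 kN.
From C = T: a = T/(0.85 f'_c b) = 349140/(0.85 × 52.1 × 435) = 18.12 mm.
M_n = T(d − a/2) = 349.14 kN × (335 − 9.06) mm = 113.80 kN·m.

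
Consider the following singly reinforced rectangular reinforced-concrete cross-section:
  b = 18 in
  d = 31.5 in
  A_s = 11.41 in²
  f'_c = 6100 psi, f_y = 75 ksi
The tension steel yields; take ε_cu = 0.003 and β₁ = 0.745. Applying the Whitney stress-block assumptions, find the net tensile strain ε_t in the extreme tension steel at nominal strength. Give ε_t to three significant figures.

ε_t ≈ 0.00468

a = A_s f_y/(0.85 f'_c b) = 9.169 in.
β₁ = 0.745, so c = a/β₁ = 9.169/0.745 = 12.307 in.
From the linear strain diagram with ε_cu = 0.003: ε_t = 0.003 (d − c)/c = 0.003 × (31.5 − 12.307)/12.307 = 0.00468.
ε_t is between 0.004 and 0.005 — transition zone.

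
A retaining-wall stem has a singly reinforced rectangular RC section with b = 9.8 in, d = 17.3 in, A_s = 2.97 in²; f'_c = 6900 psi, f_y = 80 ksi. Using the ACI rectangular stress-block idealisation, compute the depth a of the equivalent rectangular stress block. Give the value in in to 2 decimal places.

a ≈ 4.13 in

T = A_s f_y = 2.97 × 80 = 237.6 kips.
a = T/(0.85 f'_c b) = 237.6/(0.85 × 6.9 × 9.8) = 4.13 in.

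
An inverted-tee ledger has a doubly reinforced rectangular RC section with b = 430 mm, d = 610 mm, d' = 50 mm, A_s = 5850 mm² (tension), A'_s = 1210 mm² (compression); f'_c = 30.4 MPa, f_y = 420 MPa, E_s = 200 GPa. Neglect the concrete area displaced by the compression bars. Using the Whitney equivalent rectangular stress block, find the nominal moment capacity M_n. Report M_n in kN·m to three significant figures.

Assume both tension and compression steel yield.
Net tension couple steel: A_s − A'_s = 4640 mm².
a = (A_s − A'_s) f_y / (0.85 f'_c b) = 1948800/(0.85 × 30.4 × 430) = 175.39 mm.
c = a/β₁ = 175.39/0.833 = 210.55 mm; ε'_s = 0.003(c − d')/c = 0.0023 ≥ f_y/E_s = 0.0021, so compression steel does yield.
M_n = (A_s − A'_s) f_y (d − a/2) + A'_s f_y (d − d') = [1948800 × (610 − 87.695) + 508200 × (610 − 50)] × 10⁻⁶ = 1017.87 + 284.59 = 1302.46 kN·m.

M_n ≈ 1300 kN·m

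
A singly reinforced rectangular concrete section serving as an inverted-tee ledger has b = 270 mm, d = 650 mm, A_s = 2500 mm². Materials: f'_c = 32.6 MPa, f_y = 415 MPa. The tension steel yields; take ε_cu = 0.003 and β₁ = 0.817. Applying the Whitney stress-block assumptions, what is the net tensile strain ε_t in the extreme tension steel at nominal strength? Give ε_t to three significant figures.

ε_t ≈ 0.00849

a = A_s f_y/(0.85 f'_c b) = 138.67 mm.
β₁ = 0.817, so c = a/β₁ = 138.67/0.817 = 169.73 mm.
From the linear strain diagram with ε_cu = 0.003: ε_t = 0.003 (d − c)/c = 0.003 × (650 − 169.73)/169.73 = 0.00849.
Since ε_t ≥ 0.005, the section is tension-controlled.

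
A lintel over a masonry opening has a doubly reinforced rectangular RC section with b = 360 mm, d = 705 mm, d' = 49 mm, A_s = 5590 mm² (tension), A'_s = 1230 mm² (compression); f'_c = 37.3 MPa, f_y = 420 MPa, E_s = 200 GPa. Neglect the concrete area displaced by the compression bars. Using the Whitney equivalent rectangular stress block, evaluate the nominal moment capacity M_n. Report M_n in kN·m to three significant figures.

M_n ≈ 1480 kN·m

Assume both tension and compression steel yield.
Net tension couple steel: A_s − A'_s = 4360 mm².
a = (A_s − A'_s) f_y / (0.85 f'_c b) = 1831200/(0.85 × 37.3 × 360) = 160.44 mm.
c = a/β₁ = 160.44/0.784 = 204.64 mm; ε'_s = 0.003(c − d')/c = 0.0023 ≥ f_y/E_s = 0.0021, so compression steel does yield.
M_n = (A_s − A'_s) f_y (d − a/2) + A'_s f_y (d − d') = [1831200 × (705 − 80.22) + 516600 × (705 − 49)] × 10⁻⁶ = 1144.10 + 338.89 = 1482.99 kN·m.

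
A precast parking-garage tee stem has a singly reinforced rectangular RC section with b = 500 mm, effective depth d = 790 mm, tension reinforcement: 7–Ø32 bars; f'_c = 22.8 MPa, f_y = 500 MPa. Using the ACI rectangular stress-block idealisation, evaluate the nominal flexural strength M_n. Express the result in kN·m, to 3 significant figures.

A_s = 7 × 804 = 5628 mm².
T = A_s f_y = 5628 × 500 = 2814000 N = 2814 kN.
From C = T: a = T/(0.85 f'_c b) = 2814000/(0.85 × 22.8 × 500) = 290.40 mm.
M_n = T(d − a/2) = 2814 kN × (790 − 145.2) mm = 1814.47 kN·m.

M_n ≈ 1810 kN·m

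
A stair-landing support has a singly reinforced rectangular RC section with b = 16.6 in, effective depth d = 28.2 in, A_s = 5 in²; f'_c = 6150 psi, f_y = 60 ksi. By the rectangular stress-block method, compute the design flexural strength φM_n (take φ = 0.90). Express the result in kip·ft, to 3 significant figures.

φM_n ≈ 596 kip·ft

T = A_s f_y = 5 × 60 = 300 kips.
a = T/(0.85 f'_c b) = 300/(0.85 × 6.15 × 16.6) = 3.457 in.
M_n = T(d − a/2) = 300 × (28.2 − 1.7285) = 7941.5 kip·in = 7941.5/12 = 661.79 kip·ft.
φM_n = 0.90 × 661.79 = 595.61 kip·ft.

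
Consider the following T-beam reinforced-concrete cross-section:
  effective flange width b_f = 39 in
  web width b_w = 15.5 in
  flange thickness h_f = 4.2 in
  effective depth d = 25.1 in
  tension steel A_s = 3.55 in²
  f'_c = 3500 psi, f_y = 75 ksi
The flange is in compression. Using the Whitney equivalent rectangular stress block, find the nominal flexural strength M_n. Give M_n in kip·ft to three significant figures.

M_n ≈ 531 kip·ft

Tension: T = A_s f_y = 3.55 × 75 = 266.25 kips.
Try a within the flange: a = T/(0.85 f'_c b_f) = 266.25/(0.85 × 3.5 × 39) = 2.295 in.
Since a = 2.295 ≤ h_f = 4.2 in, the stress block lies entirely in the flange; analyse as a rectangular beam of width b_f.
M_n = T(d − a/2) = 266.25 × (25.1 − 1.1475) = 6377.4 kip·in.
M_n = 6377.4/12 = 531.45 kip·ft.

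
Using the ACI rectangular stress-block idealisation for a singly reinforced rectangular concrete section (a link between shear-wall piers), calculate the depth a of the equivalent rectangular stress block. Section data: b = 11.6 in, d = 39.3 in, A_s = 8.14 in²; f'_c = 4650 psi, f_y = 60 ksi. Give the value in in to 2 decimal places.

a ≈ 10.65 in

T = A_s f_y = 8.14 × 60 = 488.4 kips.
a = T/(0.85 f'_c b) = 488.4/(0.85 × 4.65 × 11.6) = 10.65 in.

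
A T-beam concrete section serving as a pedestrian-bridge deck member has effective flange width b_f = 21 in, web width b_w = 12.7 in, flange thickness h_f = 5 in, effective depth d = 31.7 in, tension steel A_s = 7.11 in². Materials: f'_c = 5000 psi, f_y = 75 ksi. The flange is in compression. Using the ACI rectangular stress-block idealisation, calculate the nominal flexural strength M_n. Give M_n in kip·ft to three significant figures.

Tension: T = A_s f_y = 7.11 × 75 = 533.25 kips.
Try a within the flange: a = T/(0.85 f'_c b_f) = 533.25/(0.85 × 5 × 21) = 5.975 in.
a = 5.975 > h_f = 5 in: the block extends into the web. Split into flange-overhang and web parts.
C_f = 0.85 f'_c (b_f − b_w) h_f = 0.85 × 5 × (21 − 12.7) × 5 = 176.4 kips.
Remaining web compression depth: a_w = (T − C_f)/(0.85 f'_c b_w) = (533.25 − 176.4)/(0.85 × 5 × 12.7) = 6.611 in.
M_n = C_f(d − h_f/2) + (T − C_f)(d − a_w/2) = 176.4 × (31.7 − 2.5) + 356.85 × (31.7 − 3.3055) = 5150.9 + 10132.6 = 15283.5 kip·in.
M_n = 15283.5/12 = 1273.63 kip·ft.

M_n ≈ 1270 kip·ft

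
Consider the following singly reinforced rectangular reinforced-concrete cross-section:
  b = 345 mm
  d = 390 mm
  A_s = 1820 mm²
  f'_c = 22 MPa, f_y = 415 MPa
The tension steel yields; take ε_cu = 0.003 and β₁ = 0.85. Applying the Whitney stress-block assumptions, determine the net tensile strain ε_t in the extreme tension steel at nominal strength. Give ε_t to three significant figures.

a = A_s f_y/(0.85 f'_c b) = 117.07 mm.
β₁ = 0.85, so c = a/β₁ = 117.07/0.85 = 137.73 mm.
From the linear strain diagram with ε_cu = 0.003: ε_t = 0.003 (d − c)/c = 0.003 × (390 − 137.73)/137.73 = 0.00549.
Since ε_t ≥ 0.005, the section is tension-controlled.

ε_t ≈ 0.00549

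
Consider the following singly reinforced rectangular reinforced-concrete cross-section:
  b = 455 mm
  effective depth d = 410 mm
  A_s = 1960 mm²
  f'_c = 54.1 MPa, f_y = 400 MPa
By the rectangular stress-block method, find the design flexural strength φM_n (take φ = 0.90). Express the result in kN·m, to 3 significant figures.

T = A_s f_y = 1960 × 400 = 784000 N = 784 kN.
From C = T: a = T/(0.85 f'_c b) = 784000/(0.85 × 54.1 × 455) = 37.47 mm.
M_n = T(d − a/2) = 784 kN × (410 − 18.735) mm = 306.75 kN·m.
φM_n = 0.90 × 306.75 = 276.08 kN·m.

φM_n ≈ 276 kN·m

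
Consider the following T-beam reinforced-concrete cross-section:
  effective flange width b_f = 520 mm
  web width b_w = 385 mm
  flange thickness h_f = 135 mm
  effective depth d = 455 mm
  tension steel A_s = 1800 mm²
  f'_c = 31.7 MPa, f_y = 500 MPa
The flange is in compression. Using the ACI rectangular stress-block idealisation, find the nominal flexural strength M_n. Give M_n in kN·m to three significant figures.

M_n ≈ 381 kN·m

Tension: T = A_s f_y = 1800 × 500 = 900000 N.
Try a within the flange: a = T/(0.85 f'_c b_f) = 900000/(0.85 × 31.7 × 520) = 64.23 mm.
Since a = 64.23 ≤ h_f = 135 mm, the stress block lies entirely in the flange; analyse as a rectangular beam of width b_f.
M_n = T(d − a/2) = 900000 × (455 − 32.115) = 380.60 × 10⁶ N·mm.
M_n = 380.60 kN·m.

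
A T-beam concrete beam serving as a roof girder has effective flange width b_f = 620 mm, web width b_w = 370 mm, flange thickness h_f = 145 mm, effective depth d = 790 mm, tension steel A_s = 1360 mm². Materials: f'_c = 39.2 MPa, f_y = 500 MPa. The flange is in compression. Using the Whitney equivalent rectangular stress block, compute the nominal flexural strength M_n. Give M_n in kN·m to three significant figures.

Tension: T = A_s f_y = 1360 × 500 = 680000 N.
Try a within the flange: a = T/(0.85 f'_c b_f) = 680000/(0.85 × 39.2 × 620) = 32.92 mm.
Since a = 32.92 ≤ h_f = 145 mm, the stress block lies entirely in the flange; analyse as a rectangular beam of width b_f.
M_n = T(d − a/2) = 680000 × (790 − 16.46) = 526.01 × 10⁶ N·mm.
M_n = 526.01 kN·m.

M_n ≈ 526 kN·m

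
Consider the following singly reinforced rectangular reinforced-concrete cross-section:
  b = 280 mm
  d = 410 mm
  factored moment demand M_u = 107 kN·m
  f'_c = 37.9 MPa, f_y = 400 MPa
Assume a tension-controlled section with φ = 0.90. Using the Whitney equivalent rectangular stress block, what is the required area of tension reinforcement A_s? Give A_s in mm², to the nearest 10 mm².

A_s ≈ 760 mm²

M_n = M_u/φ = 107/0.90 = 118.889 kN·m.
With M_n = 0.85 f'_c a b (d − a/2), solve the quadratic for a:
a = d − √(d² − 2M_n/(0.85 f'_c b)) = 410 − √(410² − 2 × 118.889×10⁶/(0.85 × 37.9 × 280)) = 33.52 mm.
A_s = 0.85 f'_c a b / f_y = 0.85 × 37.9 × 33.52 × 280 / 400 = 755.9 mm².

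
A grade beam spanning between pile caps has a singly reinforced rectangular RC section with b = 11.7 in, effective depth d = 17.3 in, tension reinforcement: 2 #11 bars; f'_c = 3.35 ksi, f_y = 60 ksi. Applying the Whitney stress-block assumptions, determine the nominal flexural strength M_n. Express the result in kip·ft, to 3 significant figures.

M_n ≈ 226 kip·ft

A_s = 2 × 1.56 = 3.12 in².
T = A_s f_y = 3.12 × 60 = 187.2 kips.
a = T/(0.85 f'_c b) = 187.2/(0.85 × 3.35 × 11.7) = 5.619 in.
M_n = T(d − a/2) = 187.2 × (17.3 − 2.8095) = 2712.6 kip·in = 2712.6/12 = 226.05 kip·ft.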